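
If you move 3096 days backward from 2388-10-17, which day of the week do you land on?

Oct 17, 2388 is a Monday.
3096 mod 7 = 2, so 3096 days before a Monday is Monday − 2 = Saturday.

Saturday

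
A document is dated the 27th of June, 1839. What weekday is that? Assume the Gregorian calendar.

Thursday

Doomsday rule: the anchor day for the 1800s is Friday. For year 39: 39÷12 = 3 r 3, and 3÷4 = 0, so 3+3+0 = 6.
Friday + 6 ≡ Thursday — that's 1839's doomsday.
In June the doomsday date is Jun 6.
Jun 27 is 21 days after Jun 6; 21 mod 7 = 0, so Thursday + 0 = Thursday.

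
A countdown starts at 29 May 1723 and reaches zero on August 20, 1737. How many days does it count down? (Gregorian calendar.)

5197

May 29, 1723 → May 29, 1724: 366 days (Feb 29, 1724 is in that span).
May 29, 1724 → May 29, 1725: 365 days.
May 29, 1725 → May 29, 1726: 365 days.
May 29, 1726 → May 29, 1727: 365 days.
May 29, 1727 → May 29, 1728: 366 days (Feb 29, 1728 is in that span).
May 29, 1728 → May 29, 1729: 365 days.
May 29, 1729 → May 29, 1730: 365 days.
May 29, 1730 → May 29, 1731: 365 days.
May 29, 1731 → May 29, 1732: 366 days (Feb 29, 1732 is in that span).
May 29, 1732 → May 29, 1733: 365 days.
May 29, 1733 → May 29, 1734: 365 days.
May 29, 1734 → May 29, 1735: 365 days.
May 29, 1735 → May 29, 1736: 366 days (Feb 29, 1736 is in that span).
May 29, 1736 → May 29, 1737: 365 days.
May 29, 1737 → Jun 29, 1737: 31 days (May has 31).
Jun 29, 1737 → Jul 29, 1737: 30 days (June has 30).
Jul 29, 1737 → Aug 20, 1737: 22 days.
Total: 5197 days.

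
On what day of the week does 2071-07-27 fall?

Monday

January 1, 2071 is a Thursday.
Jan 1, 2071 → Feb 1, 2071: 31 days (January has 31).
Feb 1, 2071 → Mar 1, 2071: 28 days (February has 28).
Mar 1, 2071 → Apr 1, 2071: 31 days (March has 31).
Apr 1, 2071 → May 1, 2071: 30 days (April has 30).
May 1, 2071 → Jun 1, 2071: 31 days (May has 31).
Jun 1, 2071 → Jul 1, 2071: 30 days (June has 30).
Jul 1, 2071 → Jul 27, 2071: 26 days.
Total: 207 days.
207 mod 7 = 4, so Thursday + 4 = Monday.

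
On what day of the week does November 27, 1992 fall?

Doomsday rule: the anchor day for the 1900s is Wednesday. For year 92: 92÷12 = 7 r 8, and 8÷4 = 2, so 7+8+2 = 17.
Wednesday + 17 ≡ Saturday — that's 1992's doomsday.
In November the doomsday date is Nov 7.
Nov 27 is 20 days after Nov 7; 20 mod 7 = 6, so Saturday + 6 = Friday.

Friday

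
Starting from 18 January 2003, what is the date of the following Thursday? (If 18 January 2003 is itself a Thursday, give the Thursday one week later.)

January 23, 2003

Jan 18, 2003 is a Saturday.
From Saturday to the next Thursday is 5 days.
Jan 18, 2003 + 5 = Jan 23, 2003.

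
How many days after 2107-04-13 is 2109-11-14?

Apr 13, 2107 → Apr 13, 2108: 366 days (Feb 29, 2108 is in that span).
Apr 13, 2108 → Apr 13, 2109: 365 days.
Apr 13, 2109 → May 13, 2109: 30 days (April has 30).
May 13, 2109 → Jun 13, 2109: 31 days (May has 31).
Jun 13, 2109 → Jul 13, 2109: 30 days (June has 30).
Jul 13, 2109 → Aug 13, 2109: 31 days (July has 31).
Aug 13, 2109 → Sep 13, 2109: 31 days (August has 31).
Sep 13, 2109 → Oct 13, 2109: 30 days (September has 30).
Oct 13, 2109 → Nov 13, 2109: 31 days (October has 31).
Nov 13, 2109 → Nov 14, 2109: 1 days.
Total: 946 days.

946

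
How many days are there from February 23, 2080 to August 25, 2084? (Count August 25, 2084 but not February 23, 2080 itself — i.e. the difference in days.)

1645

Feb 23, 2080 → Feb 23, 2081: 366 days (Feb 29, 2080 is in that span).
Feb 23, 2081 → Feb 23, 2082: 365 days.
Feb 23, 2082 → Feb 23, 2083: 365 days.
Feb 23, 2083 → Feb 23, 2084: 365 days.
Feb 23, 2084 → Mar 23, 2084: 29 days (February has 29).
Mar 23, 2084 → Apr 23, 2084: 31 days (March has 31).
Apr 23, 2084 → May 23, 2084: 30 days (April has 30).
May 23, 2084 → Jun 23, 2084: 31 days (May has 31).
Jun 23, 2084 → Jul 23, 2084: 30 days (June has 30).
Jul 23, 2084 → Aug 23, 2084: 31 days (July has 31).
Aug 23, 2084 → Aug 25, 2084: 2 days.
Total: 1645 days.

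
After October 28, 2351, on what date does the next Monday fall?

Oct 28, 2351 is a Sunday.
From Sunday to the next Monday is 1 day.
Oct 28, 2351 + 1 = Oct 29, 2351.

October 29, 2351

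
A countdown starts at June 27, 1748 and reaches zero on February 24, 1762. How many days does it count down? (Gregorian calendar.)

4990

Jun 27, 1748 → Jun 27, 1749: 365 days.
Jun 27, 1749 → Jun 27, 1750: 365 days.
Jun 27, 1750 → Jun 27, 1751: 365 days.
Jun 27, 1751 → Jun 27, 1752: 366 days (Feb 29, 1752 is in that span).
Jun 27, 1752 → Jun 27, 1753: 365 days.
Jun 27, 1753 → Jun 27, 1754: 365 days.
Jun 27, 1754 → Jun 27, 1755: 365 days.
Jun 27, 1755 → Jun 27, 1756: 366 days (Feb 29, 1756 is in that span).
Jun 27, 1756 → Jun 27, 1757: 365 days.
Jun 27, 1757 → Jun 27, 1758: 365 days.
Jun 27, 1758 → Jun 27, 1759: 365 days.
Jun 27, 1759 → Jun 27, 1760: 366 days (Feb 29, 1760 is in that span).
Jun 27, 1760 → Jun 27, 1761: 365 days.
Jun 27, 1761 → Jul 27, 1761: 30 days (June has 30).
Jul 27, 1761 → Aug 27, 1761: 31 days (July has 31).
Aug 27, 1761 → Sep 27, 1761: 31 days (August has 31).
Sep 27, 1761 → Oct 27, 1761: 30 days (September has 30).
Oct 27, 1761 → Nov 27, 1761: 31 days (October has 31).
Nov 27, 1761 → Dec 27, 1761: 30 days (November has 30).
Dec 27, 1761 → Jan 27, 1762: 31 days (December has 31).
Jan 27, 1762 → Feb 24, 1762: 28 days.
Total: 4990 days.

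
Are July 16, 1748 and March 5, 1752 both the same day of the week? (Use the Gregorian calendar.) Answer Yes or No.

From Jul 16, 1748 to Mar 5, 1752 is 1328 days.
1328 mod 7 = 5, so they are different weekdays.
(Jul 16, 1748 is a Tuesday; Mar 5, 1752 is a Sunday.)

No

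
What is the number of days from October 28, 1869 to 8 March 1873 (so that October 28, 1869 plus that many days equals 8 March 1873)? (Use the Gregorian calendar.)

Oct 28, 1869 → Oct 28, 1870: 365 days.
Oct 28, 1870 → Oct 28, 1871: 365 days.
Oct 28, 1871 → Oct 28, 1872: 366 days (Feb 29, 1872 is in that span).
Oct 28, 1872 → Nov 28, 1872: 31 days (October has 31).
Nov 28, 1872 → Dec 28, 1872: 30 days (November has 30).
Dec 28, 1872 → Jan 28, 1873: 31 days (December has 31).
Jan 28, 1873 → Feb 28, 1873: 31 days (January has 31).
Feb 28, 1873 → Mar 8, 1873: 8 days.
Total: 1227 days.

1227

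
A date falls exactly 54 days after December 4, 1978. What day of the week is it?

Saturday

First find the weekday of Dec 4, 1978. Doomsday rule: the anchor day for the 1900s is Wednesday. For year 78: 78÷12 = 6 r 6, and 6÷4 = 1, so 6+6+1 = 13.
Wednesday + 13 ≡ Tuesday — that's 1978's doomsday.
In December the doomsday date is Dec 12.
Dec 4 is 8 days before Dec 12; 8 mod 7 = 1, so Tuesday − 1 = Monday.
54 mod 7 = 5, so 54 days after a Monday is Monday + 5 = Saturday.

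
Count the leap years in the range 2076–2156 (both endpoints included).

20

Multiples of 4 in [2076,2156]: 21.
Of those, multiples of 100: 1 (not leap unless ÷400).
Multiples of 400: 0.
Leap years = 21 − 1 + 0 = 20.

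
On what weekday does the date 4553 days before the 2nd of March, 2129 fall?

Mar 2, 2129 is a Wednesday.
4553 mod 7 = 3, so 4553 days before a Wednesday is Wednesday − 3 = Sunday.

Sunday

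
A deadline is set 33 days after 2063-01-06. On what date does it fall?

February 8, 2063

Jan has 31 days: +26 → Feb 1, 2063 (7 left).
+7 → Feb 8, 2063.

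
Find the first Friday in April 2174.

April 1, 2174

April 1, 2174 is a Friday.
The first Friday is therefore April 1 (same day).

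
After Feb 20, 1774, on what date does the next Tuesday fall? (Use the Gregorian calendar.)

Feb 20, 1774 is a Sunday.
From Sunday to the next Tuesday is 2 days.
Feb 20, 1774 + 2 = Feb 22, 1774.

February 22, 1774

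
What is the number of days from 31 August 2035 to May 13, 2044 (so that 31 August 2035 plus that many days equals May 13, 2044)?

3178

Aug 31, 2035 → Aug 31, 2036: 366 days (Feb 29, 2036 is in that span).
Aug 31, 2036 → Aug 31, 2037: 365 days.
Aug 31, 2037 → Aug 31, 2038: 365 days.
Aug 31, 2038 → Aug 31, 2039: 365 days.
Aug 31, 2039 → Aug 31, 2040: 366 days (Feb 29, 2040 is in that span).
Aug 31, 2040 → Aug 31, 2041: 365 days.
Aug 31, 2041 → Aug 31, 2042: 365 days.
Aug 31, 2042 → Aug 31, 2043: 365 days.
Aug 31, 2043 → Sep 30, 2043: 30 days (August has 31).
Sep 30, 2043 → Oct 30, 2043: 30 days (September has 30).
Oct 30, 2043 → Nov 30, 2043: 31 days (October has 31).
Nov 30, 2043 → Dec 30, 2043: 30 days (November has 30).
Dec 30, 2043 → Jan 30, 2044: 31 days (December has 31).
Jan 30, 2044 → Feb 29, 2044: 30 days (January has 31).
Feb 29, 2044 → Mar 29, 2044: 29 days (February has 29).
Mar 29, 2044 → Apr 29, 2044: 31 days (March has 31).
Apr 29, 2044 → May 13, 2044: 14 days.
Total: 3178 days.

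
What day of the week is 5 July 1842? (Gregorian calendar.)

Tuesday

Doomsday rule: the anchor day for the 1800s is Friday. For year 42: 42÷12 = 3 r 6, and 6÷4 = 1, so 3+6+1 = 10.
Friday + 10 ≡ Monday — that's 1842's doomsday.
In July the doomsday date is Jul 11.
Jul 5 is 6 days before Jul 11; 6 mod 7 = 6, so Monday − 6 = Tuesday.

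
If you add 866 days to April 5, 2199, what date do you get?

August 19, 2201

+365 (one year) → Apr 5, 2200 (501 left).
+365 (one year) → Apr 5, 2201 (136 left).
Apr has 30 days: +26 → May 1, 2201 (110 left).
May has 31 days: +31 → Jun 1, 2201 (79 left).
Jun has 30 days: +30 → Jul 1, 2201 (49 left).
Jul has 31 days: +31 → Aug 1, 2201 (18 left).
+18 → Aug 19, 2201.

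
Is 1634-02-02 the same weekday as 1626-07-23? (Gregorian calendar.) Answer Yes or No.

Yes

From Jul 23, 1626 to Feb 2, 1634 is 2751 days.
2751 mod 7 = 0, so they are the same weekday.
(Jul 23, 1626 is a Thursday; Feb 2, 1634 is a Thursday.)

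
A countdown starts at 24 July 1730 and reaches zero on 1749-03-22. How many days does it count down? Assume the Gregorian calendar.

Jul 24, 1730 → Jul 24, 1731: 365 days.
Jul 24, 1731 → Jul 24, 1732: 366 days (Feb 29, 1732 is in that span).
Jul 24, 1732 → Jul 24, 1733: 365 days.
Jul 24, 1733 → Jul 24, 1734: 365 days.
Jul 24, 1734 → Jul 24, 1735: 365 days.
Jul 24, 1735 → Jul 24, 1736: 366 days (Feb 29, 1736 is in that span).
Jul 24, 1736 → Jul 24, 1737: 365 days.
Jul 24, 1737 → Jul 24, 1738: 365 days.
Jul 24, 1738 → Jul 24, 1739: 365 days.
Jul 24, 1739 → Jul 24, 1740: 366 days (Feb 29, 1740 is in that span).
Jul 24, 1740 → Jul 24, 1741: 365 days.
Jul 24, 1741 → Jul 24, 1742: 365 days.
Jul 24, 1742 → Jul 24, 1743: 365 days.
Jul 24, 1743 → Jul 24, 1744: 366 days (Feb 29, 1744 is in that span).
Jul 24, 1744 → Jul 24, 1745: 365 days.
Jul 24, 1745 → Jul 24, 1746: 365 days.
Jul 24, 1746 → Jul 24, 1747: 365 days.
Jul 24, 1747 → Jul 24, 1748: 366 days (Feb 29, 1748 is in that span).
Jul 24, 1748 → Aug 24, 1748: 31 days (July has 31).
Aug 24, 1748 → Sep 24, 1748: 31 days (August has 31).
Sep 24, 1748 → Oct 24, 1748: 30 days (September has 30).
Oct 24, 1748 → Nov 24, 1748: 31 days (October has 31).
Nov 24, 1748 → Dec 24, 1748: 30 days (November has 30).
Dec 24, 1748 → Jan 24, 1749: 31 days (December has 31).
Jan 24, 1749 → Feb 24, 1749: 31 days (January has 31).
Feb 24, 1749 → Mar 22, 1749: 26 days.
Total: 6816 days.

6816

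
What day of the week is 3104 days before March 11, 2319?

First find the weekday of Mar 11, 2319. Doomsday rule: the anchor day for the 2300s is Wednesday. For year 19: 19÷12 = 1 r 7, and 7÷4 = 1, so 1+7+1 = 9.
Wednesday + 9 ≡ Friday — that's 2319's doomsday.
In March the doomsday date is Mar 14.
Mar 11 is 3 days before Mar 14; 3 mod 7 = 3, so Friday − 3 = Tuesday.
3104 mod 7 = 3, so 3104 days before a Tuesday is Tuesday − 3 = Saturday.

Saturday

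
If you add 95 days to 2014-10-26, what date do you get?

January 29, 2015

Oct has 31 days: +6 → Nov 1, 2014 (89 left).
Nov has 30 days: +30 → Dec 1, 2014 (59 left).
Dec has 31 days: +31 → Jan 1, 2015 (28 left).
+28 → Jan 29, 2015.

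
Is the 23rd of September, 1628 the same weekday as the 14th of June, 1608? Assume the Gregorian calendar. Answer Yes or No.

From Jun 14, 1608 to Sep 23, 1628 is 7406 days.
7406 mod 7 = 0, so they are the same weekday.
(Jun 14, 1608 is a Saturday; Sep 23, 1628 is a Saturday.)

Yes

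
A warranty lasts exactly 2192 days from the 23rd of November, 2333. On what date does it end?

November 24, 2339

+365 (one year) → Nov 23, 2334 (1827 left).
+365 (one year) → Nov 23, 2335 (1462 left).
+366 (one year; includes Feb 29, 2336) → Nov 23, 2336 (1096 left).
+365 (one year) → Nov 23, 2337 (731 left).
+365 (one year) → Nov 23, 2338 (366 left).
Nov has 30 days: +8 → Dec 1, 2338 (358 left).
Dec has 31 days: +31 → Jan 1, 2339 (327 left).
Jan has 31 days: +31 → Feb 1, 2339 (296 left).
Feb has 28 days: +28 → Mar 1, 2339 (268 left).
Mar has 31 days: +31 → Apr 1, 2339 (237 left).
Apr has 30 days: +30 → May 1, 2339 (207 left).
May has 31 days: +31 → Jun 1, 2339 (176 left).
Jun has 30 days: +30 → Jul 1, 2339 (146 left).
Jul has 31 days: +31 → Aug 1, 2339 (115 left).
Aug has 31 days: +31 → Sep 1, 2339 (84 left).
Sep has 30 days: +30 → Oct 1, 2339 (54 left).
Oct has 31 days: +31 → Nov 1, 2339 (23 left).
+23 → Nov 24, 2339.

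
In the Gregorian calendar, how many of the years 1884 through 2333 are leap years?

Multiples of 4 in [1884,2333]: 113.
Of those, multiples of 100: 5 (not leap unless ÷400).
Multiples of 400: 1.
Leap years = 113 − 5 + 1 = 109.

109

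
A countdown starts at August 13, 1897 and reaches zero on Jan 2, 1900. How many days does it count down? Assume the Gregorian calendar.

Aug 13, 1897 → Aug 13, 1898: 365 days.
Aug 13, 1898 → Aug 13, 1899: 365 days.
Aug 13, 1899 → Sep 13, 1899: 31 days (August has 31).
Sep 13, 1899 → Oct 13, 1899: 30 days (September has 30).
Oct 13, 1899 → Nov 13, 1899: 31 days (October has 31).
Nov 13, 1899 → Dec 13, 1899: 30 days (November has 30).
Dec 13, 1899 → Jan 2, 1900: 20 days.
Total: 872 days.

872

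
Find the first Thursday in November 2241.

November 1, 2241 is a Monday.
The first Thursday is therefore November 4 (3 days later).

November 4, 2241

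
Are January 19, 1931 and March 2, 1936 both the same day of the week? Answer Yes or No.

Yes

From Jan 19, 1931 to Mar 2, 1936 is 1869 days.
1869 mod 7 = 0, so they are the same weekday.
(Jan 19, 1931 is a Monday; Mar 2, 1936 is a Monday.)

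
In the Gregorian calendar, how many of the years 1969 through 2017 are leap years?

Multiples of 4 in [1969,2017]: 12.
Of those, multiples of 100: 1 (not leap unless ÷400).
Multiples of 400: 1.
Leap years = 12 − 1 + 1 = 12.

12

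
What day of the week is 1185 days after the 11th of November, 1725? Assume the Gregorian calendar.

Tuesday

First find the weekday of Nov 11, 1725. Doomsday rule: the anchor day for the 1700s is Sunday. For year 25: 25÷12 = 2 r 1, and 1÷4 = 0, so 2+1+0 = 3.
Sunday + 3 ≡ Wednesday — that's 1725's doomsday.
In November the doomsday date is Nov 7.
Nov 11 is 4 days after Nov 7; 4 mod 7 = 4, so Wednesday + 4 = Sunday.
1185 mod 7 = 2, so 1185 days after a Sunday is Sunday + 2 = Tuesday.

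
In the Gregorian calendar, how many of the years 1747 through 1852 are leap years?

26

Multiples of 4 in [1747,1852]: 27.
Of those, multiples of 100: 1 (not leap unless ÷400).
Multiples of 400: 0.
Leap years = 27 − 1 + 0 = 26.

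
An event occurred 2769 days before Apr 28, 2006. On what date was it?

September 28, 1998

−365 (one year) → Apr 28, 2005 (2404 left).
−365 (one year) → Apr 28, 2004 (2039 left).
−366 (one year; includes Feb 29, 2004) → Apr 28, 2003 (1673 left).
−365 (one year) → Apr 28, 2002 (1308 left).
−365 (one year) → Apr 28, 2001 (943 left).
−365 (one year) → Apr 28, 2000 (578 left).
−366 (one year; includes Feb 29, 2000) → Apr 28, 1999 (212 left).
−28 → Mar 31, 1999 (end of Mar, 31 days; 184 left).
−31 → Feb 28, 1999 (end of Feb, 28 days; 153 left).
−28 → Jan 31, 1999 (end of Jan, 31 days; 125 left).
−31 → Dec 31, 1998 (end of Dec, 31 days; 94 left).
−31 → Nov 30, 1998 (end of Nov, 30 days; 63 left).
−30 → Oct 31, 1998 (end of Oct, 31 days; 33 left).
−31 → Sep 30, 1998 (end of Sep, 30 days; 2 left).
−2 → Sep 28, 1998.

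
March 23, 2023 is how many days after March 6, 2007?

5861

Mar 6, 2007 → Mar 6, 2008: 366 days (Feb 29, 2008 is in that span).
Mar 6, 2008 → Mar 6, 2009: 365 days.
Mar 6, 2009 → Mar 6, 2010: 365 days.
Mar 6, 2010 → Mar 6, 2011: 365 days.
Mar 6, 2011 → Mar 6, 2012: 366 days (Feb 29, 2012 is in that span).
Mar 6, 2012 → Mar 6, 2013: 365 days.
Mar 6, 2013 → Mar 6, 2014: 365 days.
Mar 6, 2014 → Mar 6, 2015: 365 days.
Mar 6, 2015 → Mar 6, 2016: 366 days (Feb 29, 2016 is in that span).
Mar 6, 2016 → Mar 6, 2017: 365 days.
Mar 6, 2017 → Mar 6, 2018: 365 days.
Mar 6, 2018 → Mar 6, 2019: 365 days.
Mar 6, 2019 → Mar 6, 2020: 366 days (Feb 29, 2020 is in that span).
Mar 6, 2020 → Mar 6, 2021: 365 days.
Mar 6, 2021 → Mar 6, 2022: 365 days.
Mar 6, 2022 → Apr 6, 2022: 31 days (March has 31).
Apr 6, 2022 → May 6, 2022: 30 days (April has 30).
May 6, 2022 → Jun 6, 2022: 31 days (May has 31).
Jun 6, 2022 → Jul 6, 2022: 30 days (June has 30).
Jul 6, 2022 → Aug 6, 2022: 31 days (July has 31).
Aug 6, 2022 → Sep 6, 2022: 31 days (August has 31).
Sep 6, 2022 → Oct 6, 2022: 30 days (September has 30).
Oct 6, 2022 → Nov 6, 2022: 31 days (October has 31).
Nov 6, 2022 → Dec 6, 2022: 30 days (November has 30).
Dec 6, 2022 → Jan 6, 2023: 31 days (December has 31).
Jan 6, 2023 → Feb 6, 2023: 31 days (January has 31).
Feb 6, 2023 → Mar 6, 2023: 28 days (February has 28).
Mar 6, 2023 → Mar 23, 2023: 17 days.
Total: 5861 days.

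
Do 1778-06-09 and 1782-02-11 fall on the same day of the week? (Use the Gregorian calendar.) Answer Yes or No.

From Jun 9, 1778 to Feb 11, 1782 is 1343 days.
1343 mod 7 = 6, so they are different weekdays.
(Jun 9, 1778 is a Tuesday; Feb 11, 1782 is a Monday.)

No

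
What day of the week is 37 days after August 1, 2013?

First find the weekday of Aug 1, 2013. Doomsday rule: the anchor day for the 2000s is Tuesday. For year 13: 13÷12 = 1 r 1, and 1÷4 = 0, so 1+1+0 = 2.
Tuesday + 2 ≡ Thursday — that's 2013's doomsday.
In August the doomsday date is Aug 8.
Aug 1 is 7 days before Aug 8; 7 mod 7 = 0, so Thursday − 0 = Thursday.
37 mod 7 = 2, so 37 days after a Thursday is Thursday + 2 = Saturday.

Saturday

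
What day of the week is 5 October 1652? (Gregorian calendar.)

Saturday

Doomsday rule: the anchor day for the 1600s is Tuesday. For year 52: 52÷12 = 4 r 4, and 4÷4 = 1, so 4+4+1 = 9.
Tuesday + 9 ≡ Thursday — that's 1652's doomsday.
In October the doomsday date is Oct 10.
Oct 5 is 5 days before Oct 10; 5 mod 7 = 5, so Thursday − 5 = Saturday.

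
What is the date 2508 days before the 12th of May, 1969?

June 30, 1962

−365 (one year) → May 12, 1968 (2143 left).
−366 (one year; includes Feb 29, 1968) → May 12, 1967 (1777 left).
−365 (one year) → May 12, 1966 (1412 left).
−365 (one year) → May 12, 1965 (1047 left).
−365 (one year) → May 12, 1964 (682 left).
−366 (one year; includes Feb 29, 1964) → May 12, 1963 (316 left).
−12 → Apr 30, 1963 (end of Apr, 30 days; 304 left).
−30 → Mar 31, 1963 (end of Mar, 31 days; 274 left).
−31 → Feb 28, 1963 (end of Feb, 28 days; 243 left).
−28 → Jan 31, 1963 (end of Jan, 31 days; 215 left).
−31 → Dec 31, 1962 (end of Dec, 31 days; 184 left).
−31 → Nov 30, 1962 (end of Nov, 30 days; 153 left).
−30 → Oct 31, 1962 (end of Oct, 31 days; 123 left).
−31 → Sep 30, 1962 (end of Sep, 30 days; 92 left).
−30 → Aug 31, 1962 (end of Aug, 31 days; 62 left).
−31 → Jul 31, 1962 (end of Jul, 31 days; 31 left).
−31 → Jun 30, 1962 (end of Jun, 30 days; 0 left).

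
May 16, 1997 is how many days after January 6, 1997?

130

Jan 6, 1997 → Feb 6, 1997: 31 days (January has 31).
Feb 6, 1997 → Mar 6, 1997: 28 days (February has 28).
Mar 6, 1997 → Apr 6, 1997: 31 days (March has 31).
Apr 6, 1997 → May 6, 1997: 30 days (April has 30).
May 6, 1997 → May 16, 1997: 10 days.
Total: 130 days.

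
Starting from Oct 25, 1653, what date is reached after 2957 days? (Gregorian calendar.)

+365 (one year) → Oct 25, 1654 (2592 left).
+365 (one year) → Oct 25, 1655 (2227 left).
+366 (one year; includes Feb 29, 1656) → Oct 25, 1656 (1861 left).
+365 (one year) → Oct 25, 1657 (1496 left).
+365 (one year) → Oct 25, 1658 (1131 left).
+365 (one year) → Oct 25, 1659 (766 left).
+366 (one year; includes Feb 29, 1660) → Oct 25, 1660 (400 left).
Oct has 31 days: +7 → Nov 1, 1660 (393 left).
Nov has 30 days: +30 → Dec 1, 1660 (363 left).
Dec has 31 days: +31 → Jan 1, 1661 (332 left).
Jan has 31 days: +31 → Feb 1, 1661 (301 left).
Feb has 28 days: +28 → Mar 1, 1661 (273 left).
Mar has 31 days: +31 → Apr 1, 1661 (242 left).
Apr has 30 days: +30 → May 1, 1661 (212 left).
May has 31 days: +31 → Jun 1, 1661 (181 left).
Jun has 30 days: +30 → Jul 1, 1661 (151 left).
Jul has 31 days: +31 → Aug 1, 1661 (120 left).
Aug has 31 days: +31 → Sep 1, 1661 (89 left).
Sep has 30 days: +30 → Oct 1, 1661 (59 left).
Oct has 31 days: +31 → Nov 1, 1661 (28 left).
+28 → Nov 29, 1661.

November 29, 1661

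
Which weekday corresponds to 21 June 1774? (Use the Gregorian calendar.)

Doomsday rule: the anchor day for the 1700s is Sunday. For year 74: 74÷12 = 6 r 2, and 2÷4 = 0, so 6+2+0 = 8.
Sunday + 8 ≡ Monday — that's 1774's doomsday.
In June the doomsday date is Jun 6.
Jun 21 is 15 days after Jun 6; 15 mod 7 = 1, so Monday + 1 = Tuesday.

Tuesday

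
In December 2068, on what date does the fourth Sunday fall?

December 1, 2068 is a Saturday.
The first Sunday is therefore December 2 (1 days later).
The fourth Sunday is 2 + 3×7 = December 23.

December 23, 2068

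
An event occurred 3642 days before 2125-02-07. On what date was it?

−366 (one year; includes Feb 29, 2124) → Feb 7, 2124 (3276 left).
−365 (one year) → Feb 7, 2123 (2911 left).
−365 (one year) → Feb 7, 2122 (2546 left).
−365 (one year) → Feb 7, 2121 (2181 left).
−366 (one year; includes Feb 29, 2120) → Feb 7, 2120 (1815 left).
−365 (one year) → Feb 7, 2119 (1450 left).
−365 (one year) → Feb 7, 2118 (1085 left).
−365 (one year) → Feb 7, 2117 (720 left).
−366 (one year; includes Feb 29, 2116) → Feb 7, 2116 (354 left).
−7 → Jan 31, 2116 (end of Jan, 31 days; 347 left).
−31 → Dec 31, 2115 (end of Dec, 31 days; 316 left).
−31 → Nov 30, 2115 (end of Nov, 30 days; 285 left).
−30 → Oct 31, 2115 (end of Oct, 31 days; 255 left).
−31 → Sep 30, 2115 (end of Sep, 30 days; 224 left).
−30 → Aug 31, 2115 (end of Aug, 31 days; 194 left).
−31 → Jul 31, 2115 (end of Jul, 31 days; 163 left).
−31 → Jun 30, 2115 (end of Jun, 30 days; 132 left).
−30 → May 31, 2115 (end of May, 31 days; 102 left).
−31 → Apr 30, 2115 (end of Apr, 30 days; 71 left).
−30 → Mar 31, 2115 (end of Mar, 31 days; 41 left).
−31 → Feb 28, 2115 (end of Feb, 28 days; 10 left).
−10 → Feb 18, 2115.

February 18, 2115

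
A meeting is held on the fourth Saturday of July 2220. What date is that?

July 1, 2220 is a Saturday.
The first Saturday is therefore July 1 (same day).
The fourth Saturday is 1 + 3×7 = July 22.

July 22, 2220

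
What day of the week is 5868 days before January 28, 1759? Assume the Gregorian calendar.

Jan 28, 1759 is a Sunday.
5868 mod 7 = 2, so 5868 days before a Sunday is Sunday − 2 = Friday.

Friday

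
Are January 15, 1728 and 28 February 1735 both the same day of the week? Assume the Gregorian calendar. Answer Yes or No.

No

From Jan 15, 1728 to Feb 28, 1735 is 2601 days.
2601 mod 7 = 4, so they are different weekdays.
(Jan 15, 1728 is a Thursday; Feb 28, 1735 is a Monday.)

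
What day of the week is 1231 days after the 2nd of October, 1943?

Oct 2, 1943 is a Saturday.
1231 mod 7 = 6, so 1231 days after a Saturday is Saturday + 6 = Friday.

Friday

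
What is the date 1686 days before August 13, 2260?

−366 (one year; includes Feb 29, 2260) → Aug 13, 2259 (1320 left).
−365 (one year) → Aug 13, 2258 (955 left).
−365 (one year) → Aug 13, 2257 (590 left).
−365 (one year) → Aug 13, 2256 (225 left).
−13 → Jul 31, 2256 (end of Jul, 31 days; 212 left).
−31 → Jun 30, 2256 (end of Jun, 30 days; 181 left).
−30 → May 31, 2256 (end of May, 31 days; 151 left).
−31 → Apr 30, 2256 (end of Apr, 30 days; 120 left).
−30 → Mar 31, 2256 (end of Mar, 31 days; 90 left).
−31 → Feb 29, 2256 (end of Feb, 29 days; 59 left).
−29 → Jan 31, 2256 (end of Jan, 31 days; 30 left).
−30 → Jan 1, 2256.

January 1, 2256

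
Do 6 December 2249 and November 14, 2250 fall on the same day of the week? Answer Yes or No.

From Dec 6, 2249 to Nov 14, 2250 is 343 days.
343 mod 7 = 0, so they are the same weekday.
(Dec 6, 2249 is a Thursday; Nov 14, 2250 is a Thursday.)

Yes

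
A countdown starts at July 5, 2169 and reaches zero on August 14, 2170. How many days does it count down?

Jul 5, 2169 → Jul 5, 2170: 365 days.
Jul 5, 2170 → Aug 5, 2170: 31 days (July has 31).
Aug 5, 2170 → Aug 14, 2170: 9 days.
Total: 405 days.

405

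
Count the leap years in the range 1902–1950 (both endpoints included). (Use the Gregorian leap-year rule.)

Multiples of 4 in [1902,1950]: 12.
Of those, multiples of 100: 0 (not leap unless ÷400).
Multiples of 400: 0.
Leap years = 12 − 0 + 0 = 12.

12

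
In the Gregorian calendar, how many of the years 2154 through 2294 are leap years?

34

Multiples of 4 in [2154,2294]: 35.
Of those, multiples of 100: 1 (not leap unless ÷400).
Multiples of 400: 0.
Leap years = 35 − 1 + 0 = 34.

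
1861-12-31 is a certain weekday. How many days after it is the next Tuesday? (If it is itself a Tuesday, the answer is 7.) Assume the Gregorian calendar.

7

Dec 31, 1861 is a Tuesday.
From Tuesday to the next Tuesday is 7 days.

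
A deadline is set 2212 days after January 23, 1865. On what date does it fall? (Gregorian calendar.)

+365 (one year) → Jan 23, 1866 (1847 left).
+365 (one year) → Jan 23, 1867 (1482 left).
+365 (one year) → Jan 23, 1868 (1117 left).
+366 (one year; includes Feb 29, 1868) → Jan 23, 1869 (751 left).
+365 (one year) → Jan 23, 1870 (386 left).
Jan has 31 days: +9 → Feb 1, 1870 (377 left).
Feb has 28 days: +28 → Mar 1, 1870 (349 left).
Mar has 31 days: +31 → Apr 1, 1870 (318 left).
Apr has 30 days: +30 → May 1, 1870 (288 left).
May has 31 days: +31 → Jun 1, 1870 (257 left).
Jun has 30 days: +30 → Jul 1, 1870 (227 left).
Jul has 31 days: +31 → Aug 1, 1870 (196 left).
Aug has 31 days: +31 → Sep 1, 1870 (165 left).
Sep has 30 days: +30 → Oct 1, 1870 (135 left).
Oct has 31 days: +31 → Nov 1, 1870 (104 left).
Nov has 30 days: +30 → Dec 1, 1870 (74 left).
Dec has 31 days: +31 → Jan 1, 1871 (43 left).
Jan has 31 days: +31 → Feb 1, 1871 (12 left).
+12 → Feb 13, 1871.

February 13, 1871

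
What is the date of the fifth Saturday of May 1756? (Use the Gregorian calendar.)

May 29, 1756

May 1, 1756 is a Saturday.
The first Saturday is therefore May 1 (same day).
The fifth Saturday is 1 + 4×7 = May 29.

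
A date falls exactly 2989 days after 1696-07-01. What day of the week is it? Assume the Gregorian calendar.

Jul 1, 1696 is a Sunday.
2989 mod 7 = 0, so 2989 days after a Sunday is Sunday + 0 = Sunday.

Sunday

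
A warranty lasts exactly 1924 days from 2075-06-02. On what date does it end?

September 7, 2080

+366 (one year; includes Feb 29, 2076) → Jun 2, 2076 (1558 left).
+365 (one year) → Jun 2, 2077 (1193 left).
+365 (one year) → Jun 2, 2078 (828 left).
+365 (one year) → Jun 2, 2079 (463 left).
+366 (one year; includes Feb 29, 2080) → Jun 2, 2080 (97 left).
Jun has 30 days: +29 → Jul 1, 2080 (68 left).
Jul has 31 days: +31 → Aug 1, 2080 (37 left).
Aug has 31 days: +31 → Sep 1, 2080 (6 left).
+6 → Sep 7, 2080.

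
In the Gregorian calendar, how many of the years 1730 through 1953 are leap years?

Multiples of 4 in [1730,1953]: 56.
Of those, multiples of 100: 2 (not leap unless ÷400).
Multiples of 400: 0.
Leap years = 56 − 2 + 0 = 54.

54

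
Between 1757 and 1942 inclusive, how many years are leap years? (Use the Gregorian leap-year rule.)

44

Multiples of 4 in [1757,1942]: 46.
Of those, multiples of 100: 2 (not leap unless ÷400).
Multiples of 400: 0.
Leap years = 46 − 2 + 0 = 44.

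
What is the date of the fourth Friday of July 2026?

July 1, 2026 is a Wednesday.
The first Friday is therefore July 3 (2 days later).
The fourth Friday is 3 + 3×7 = July 24.

July 24, 2026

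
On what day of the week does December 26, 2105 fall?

Saturday

Doomsday rule: the anchor day for the 2100s is Sunday. For year 05: 5÷12 = 0 r 5, and 5÷4 = 1, so 0+5+1 = 6.
Sunday + 6 ≡ Saturday — that's 2105's doomsday.
In December the doomsday date is Dec 12.
Dec 26 is 14 days after Dec 12; 14 mod 7 = 0, so Saturday + 0 = Saturday.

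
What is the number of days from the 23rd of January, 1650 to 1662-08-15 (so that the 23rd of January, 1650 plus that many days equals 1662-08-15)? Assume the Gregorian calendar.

Jan 23, 1650 → Jan 23, 1651: 365 days.
Jan 23, 1651 → Jan 23, 1652: 365 days.
Jan 23, 1652 → Jan 23, 1653: 366 days (Feb 29, 1652 is in that span).
Jan 23, 1653 → Jan 23, 1654: 365 days.
Jan 23, 1654 → Jan 23, 1655: 365 days.
Jan 23, 1655 → Jan 23, 1656: 365 days.
Jan 23, 1656 → Jan 23, 1657: 366 days (Feb 29, 1656 is in that span).
Jan 23, 1657 → Jan 23, 1658: 365 days.
Jan 23, 1658 → Jan 23, 1659: 365 days.
Jan 23, 1659 → Jan 23, 1660: 365 days.
Jan 23, 1660 → Jan 23, 1661: 366 days (Feb 29, 1660 is in that span).
Jan 23, 1661 → Jan 23, 1662: 365 days.
Jan 23, 1662 → Feb 23, 1662: 31 days (January has 31).
Feb 23, 1662 → Mar 23, 1662: 28 days (February has 28).
Mar 23, 1662 → Apr 23, 1662: 31 days (March has 31).
Apr 23, 1662 → May 23, 1662: 30 days (April has 30).
May 23, 1662 → Jun 23, 1662: 31 days (May has 31).
Jun 23, 1662 → Jul 23, 1662: 30 days (June has 30).
Jul 23, 1662 → Aug 15, 1662: 23 days.
Total: 4587 days.

4587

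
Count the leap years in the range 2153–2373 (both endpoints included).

53

Multiples of 4 in [2153,2373]: 55.
Of those, multiples of 100: 2 (not leap unless ÷400).
Multiples of 400: 0.
Leap years = 55 − 2 + 0 = 53.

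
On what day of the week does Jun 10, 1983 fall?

Friday

Doomsday rule: the anchor day for the 1900s is Wednesday. For year 83: 83÷12 = 6 r 11, and 11÷4 = 2, so 6+11+2 = 19.
Wednesday + 19 ≡ Monday — that's 1983's doomsday.
In June the doomsday date is Jun 6.
Jun 10 is 4 days after Jun 6; 4 mod 7 = 4, so Monday + 4 = Friday.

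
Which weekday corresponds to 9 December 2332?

Doomsday rule: the anchor day for the 2300s is Wednesday. For year 32: 32÷12 = 2 r 8, and 8÷4 = 2, so 2+8+2 = 12.
Wednesday + 12 ≡ Monday — that's 2332's doomsday.
In December the doomsday date is Dec 12.
Dec 9 is 3 days before Dec 12; 3 mod 7 = 3, so Monday − 3 = Friday.

Friday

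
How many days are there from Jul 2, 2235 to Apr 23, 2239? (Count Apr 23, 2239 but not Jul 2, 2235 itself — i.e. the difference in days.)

Jul 2, 2235 → Jul 2, 2236: 366 days (Feb 29, 2236 is in that span).
Jul 2, 2236 → Jul 2, 2237: 365 days.
Jul 2, 2237 → Jul 2, 2238: 365 days.
Jul 2, 2238 → Aug 2, 2238: 31 days (July has 31).
Aug 2, 2238 → Sep 2, 2238: 31 days (August has 31).
Sep 2, 2238 → Oct 2, 2238: 30 days (September has 30).
Oct 2, 2238 → Nov 2, 2238: 31 days (October has 31).
Nov 2, 2238 → Dec 2, 2238: 30 days (November has 30).
Dec 2, 2238 → Jan 2, 2239: 31 days (December has 31).
Jan 2, 2239 → Feb 2, 2239: 31 days (January has 31).
Feb 2, 2239 → Mar 2, 2239: 28 days (February has 28).
Mar 2, 2239 → Apr 2, 2239: 31 days (March has 31).
Apr 2, 2239 → Apr 23, 2239: 21 days.
Total: 1391 days.

1391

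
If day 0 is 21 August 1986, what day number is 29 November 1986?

100

Aug 21, 1986 → Sep 21, 1986: 31 days (August has 31).
Sep 21, 1986 → Oct 21, 1986: 30 days (September has 30).
Oct 21, 1986 → Nov 21, 1986: 31 days (October has 31).
Nov 21, 1986 → Nov 29, 1986: 8 days.
Total: 100 days.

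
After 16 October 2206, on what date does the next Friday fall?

Oct 16, 2206 is a Thursday.
From Thursday to the next Friday is 1 day.
Oct 16, 2206 + 1 = Oct 17, 2206.

October 17, 2206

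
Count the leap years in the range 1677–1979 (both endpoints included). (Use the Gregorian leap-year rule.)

72

Multiples of 4 in [1677,1979]: 75.
Of those, multiples of 100: 3 (not leap unless ÷400).
Multiples of 400: 0.
Leap years = 75 − 3 + 0 = 72.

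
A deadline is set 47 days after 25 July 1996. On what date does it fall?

Jul has 31 days: +7 → Aug 1, 1996 (40 left).
Aug has 31 days: +31 → Sep 1, 1996 (9 left).
+9 → Sep 10, 1996.

September 10, 1996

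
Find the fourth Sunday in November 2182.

November 24, 2182

November 1, 2182 is a Friday.
The first Sunday is therefore November 3 (2 days later).
The fourth Sunday is 3 + 3×7 = November 24.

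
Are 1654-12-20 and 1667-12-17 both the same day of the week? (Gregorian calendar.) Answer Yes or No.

From Dec 20, 1654 to Dec 17, 1667 is 4745 days.
4745 mod 7 = 6, so they are different weekdays.
(Dec 20, 1654 is a Sunday; Dec 17, 1667 is a Saturday.)

No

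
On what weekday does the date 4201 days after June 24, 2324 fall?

Wednesday

Jun 24, 2324 is a Tuesday.
4201 mod 7 = 1, so 4201 days after a Tuesday is Tuesday + 1 = Wednesday.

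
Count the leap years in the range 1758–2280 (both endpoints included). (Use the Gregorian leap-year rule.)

127

Multiples of 4 in [1758,2280]: 131.
Of those, multiples of 100: 5 (not leap unless ÷400).
Multiples of 400: 1.
Leap years = 131 − 5 + 1 = 127.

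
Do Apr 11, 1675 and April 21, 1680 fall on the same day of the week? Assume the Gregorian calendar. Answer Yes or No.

No

From Apr 11, 1675 to Apr 21, 1680 is 1837 days.
1837 mod 7 = 3, so they are different weekdays.
(Apr 11, 1675 is a Thursday; Apr 21, 1680 is a Sunday.)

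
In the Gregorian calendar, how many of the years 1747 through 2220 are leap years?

115

Multiples of 4 in [1747,2220]: 119.
Of those, multiples of 100: 5 (not leap unless ÷400).
Multiples of 400: 1.
Leap years = 119 − 5 + 1 = 115.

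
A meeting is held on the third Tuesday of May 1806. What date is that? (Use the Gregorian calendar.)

May 1, 1806 is a Thursday.
The first Tuesday is therefore May 6 (5 days later).
The third Tuesday is 6 + 2×7 = May 20.

May 20, 1806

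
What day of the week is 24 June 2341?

Doomsday rule: the anchor day for the 2300s is Wednesday. For year 41: 41÷12 = 3 r 5, and 5÷4 = 1, so 3+5+1 = 9.
Wednesday + 9 ≡ Friday — that's 2341's doomsday.
In June the doomsday date is Jun 6.
Jun 24 is 18 days after Jun 6; 18 mod 7 = 4, so Friday + 4 = Tuesday.

Tuesday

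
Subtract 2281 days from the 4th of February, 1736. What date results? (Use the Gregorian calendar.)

−365 (one year) → Feb 4, 1735 (1916 left).
−365 (one year) → Feb 4, 1734 (1551 left).
−365 (one year) → Feb 4, 1733 (1186 left).
−366 (one year; includes Feb 29, 1732) → Feb 4, 1732 (820 left).
−365 (one year) → Feb 4, 1731 (455 left).
−365 (one year) → Feb 4, 1730 (90 left).
−4 → Jan 31, 1730 (end of Jan, 31 days; 86 left).
−31 → Dec 31, 1729 (end of Dec, 31 days; 55 left).
−31 → Nov 30, 1729 (end of Nov, 30 days; 24 left).
−24 → Nov 6, 1729.

November 6, 1729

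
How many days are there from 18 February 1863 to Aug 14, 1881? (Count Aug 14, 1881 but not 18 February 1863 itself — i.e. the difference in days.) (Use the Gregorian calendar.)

6752

Feb 18, 1863 → Feb 18, 1864: 365 days.
Feb 18, 1864 → Feb 18, 1865: 366 days (Feb 29, 1864 is in that span).
Feb 18, 1865 → Feb 18, 1866: 365 days.
Feb 18, 1866 → Feb 18, 1867: 365 days.
Feb 18, 1867 → Feb 18, 1868: 365 days.
Feb 18, 1868 → Feb 18, 1869: 366 days (Feb 29, 1868 is in that span).
Feb 18, 1869 → Feb 18, 1870: 365 days.
Feb 18, 1870 → Feb 18, 1871: 365 days.
Feb 18, 1871 → Feb 18, 1872: 365 days.
Feb 18, 1872 → Feb 18, 1873: 366 days (Feb 29, 1872 is in that span).
Feb 18, 1873 → Feb 18, 1874: 365 days.
Feb 18, 1874 → Feb 18, 1875: 365 days.
Feb 18, 1875 → Feb 18, 1876: 365 days.
Feb 18, 1876 → Feb 18, 1877: 366 days (Feb 29, 1876 is in that span).
Feb 18, 1877 → Feb 18, 1878: 365 days.
Feb 18, 1878 → Feb 18, 1879: 365 days.
Feb 18, 1879 → Feb 18, 1880: 365 days.
Feb 18, 1880 → Feb 18, 1881: 366 days (Feb 29, 1880 is in that span).
Feb 18, 1881 → Mar 18, 1881: 28 days (February has 28).
Mar 18, 1881 → Apr 18, 1881: 31 days (March has 31).
Apr 18, 1881 → May 18, 1881: 30 days (April has 30).
May 18, 1881 → Jun 18, 1881: 31 days (May has 31).
Jun 18, 1881 → Jul 18, 1881: 30 days (June has 30).
Jul 18, 1881 → Aug 14, 1881: 27 days.
Total: 6752 days.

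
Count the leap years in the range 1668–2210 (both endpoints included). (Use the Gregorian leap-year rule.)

Multiples of 4 in [1668,2210]: 136.
Of those, multiples of 100: 6 (not leap unless ÷400).
Multiples of 400: 1.
Leap years = 136 − 6 + 1 = 131.

131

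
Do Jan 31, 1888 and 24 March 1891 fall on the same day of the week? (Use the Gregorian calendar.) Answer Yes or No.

From Jan 31, 1888 to Mar 24, 1891 is 1148 days.
1148 mod 7 = 0, so they are the same weekday.
(Jan 31, 1888 is a Tuesday; Mar 24, 1891 is a Tuesday.)

Yes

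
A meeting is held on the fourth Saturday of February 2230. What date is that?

February 1, 2230 is a Monday.
The first Saturday is therefore February 6 (5 days later).
The fourth Saturday is 6 + 3×7 = February 27.

February 27, 2230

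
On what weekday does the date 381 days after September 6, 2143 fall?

Monday

First find the weekday of Sep 6, 2143. Doomsday rule: the anchor day for the 2100s is Sunday. For year 43: 43÷12 = 3 r 7, and 7÷4 = 1, so 3+7+1 = 11.
Sunday + 11 ≡ Thursday — that's 2143's doomsday.
In September the doomsday date is Sep 5.
Sep 6 is 1 day after Sep 5; 1 mod 7 = 1, so Thursday + 1 = Friday.
381 mod 7 = 3, so 381 days after a Friday is Friday + 3 = Monday.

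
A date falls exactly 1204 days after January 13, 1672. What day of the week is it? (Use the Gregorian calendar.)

Jan 13, 1672 is a Wednesday.
1204 mod 7 = 0, so 1204 days after a Wednesday is Wednesday + 0 = Wednesday.

Wednesday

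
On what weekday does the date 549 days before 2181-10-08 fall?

Friday

First find the weekday of Oct 8, 2181. Doomsday rule: the anchor day for the 2100s is Sunday. For year 81: 81÷12 = 6 r 9, and 9÷4 = 2, so 6+9+2 = 17.
Sunday + 17 ≡ Wednesday — that's 2181's doomsday.
In October the doomsday date is Oct 10.
Oct 8 is 2 days before Oct 10; 2 mod 7 = 2, so Wednesday − 2 = Monday.
549 mod 7 = 3, so 549 days before a Monday is Monday − 3 = Friday.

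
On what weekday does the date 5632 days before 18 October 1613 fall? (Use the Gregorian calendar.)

Monday

Oct 18, 1613 is a Friday.
5632 mod 7 = 4, so 5632 days before a Friday is Friday − 4 = Monday.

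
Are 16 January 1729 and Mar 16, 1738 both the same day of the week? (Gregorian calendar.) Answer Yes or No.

From Jan 16, 1729 to Mar 16, 1738 is 3346 days.
3346 mod 7 = 0, so they are the same weekday.
(Jan 16, 1729 is a Sunday; Mar 16, 1738 is a Sunday.)

Yes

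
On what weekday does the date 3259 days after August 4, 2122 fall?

Saturday

Aug 4, 2122 is a Tuesday.
3259 mod 7 = 4, so 3259 days after a Tuesday is Tuesday + 4 = Saturday.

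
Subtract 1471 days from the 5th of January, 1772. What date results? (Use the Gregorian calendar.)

December 26, 1767

−365 (one year) → Jan 5, 1771 (1106 left).
−365 (one year) → Jan 5, 1770 (741 left).
−365 (one year) → Jan 5, 1769 (376 left).
−5 → Dec 31, 1768 (end of Dec, 31 days; 371 left).
−31 → Nov 30, 1768 (end of Nov, 30 days; 340 left).
−30 → Oct 31, 1768 (end of Oct, 31 days; 310 left).
−31 → Sep 30, 1768 (end of Sep, 30 days; 279 left).
−30 → Aug 31, 1768 (end of Aug, 31 days; 249 left).
−31 → Jul 31, 1768 (end of Jul, 31 days; 218 left).
−31 → Jun 30, 1768 (end of Jun, 30 days; 187 left).
−30 → May 31, 1768 (end of May, 31 days; 157 left).
−31 → Apr 30, 1768 (end of Apr, 30 days; 126 left).
−30 → Mar 31, 1768 (end of Mar, 31 days; 96 left).
−31 → Feb 29, 1768 (end of Feb, 29 days; 65 left).
−29 → Jan 31, 1768 (end of Jan, 31 days; 36 left).
−31 → Dec 31, 1767 (end of Dec, 31 days; 5 left).
−5 → Dec 26, 1767.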